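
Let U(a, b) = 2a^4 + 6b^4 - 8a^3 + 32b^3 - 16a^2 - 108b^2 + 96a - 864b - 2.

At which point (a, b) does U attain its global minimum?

(-2, 3)

U(a,b) separates as P(a) + Q(b) − 2, so its minimum is min P + min Q − 2.
P'(a) = 8(a - 3)(a - 2)(a + 2) vanishes at a ∈ {-2, 2, 3}; Q'(b) = 24(b - 3)(b + 3)(b + 4) vanishes at b ∈ {-4, -3, 3}.
Local minima of P (where P''>0): P(-2)=-160, P(3)=90. Local minima of Q: Q(-4)=1216, Q(3)=-2214.
So the global minimum of U is P(-2) + Q(3) − 2 = -160 − 2214 − 2 = -2376, attained at (-2, 3).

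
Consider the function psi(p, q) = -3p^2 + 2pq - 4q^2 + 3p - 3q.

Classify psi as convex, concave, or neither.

psi is quadratic, so its Hessian is the constant matrix H = [[-6, 2], [2, -8]].
det(H) = 44, tr(H) = -14.
det(H) > 0 and tr(H) < 0, so H is negative definite everywhere: concave.

concave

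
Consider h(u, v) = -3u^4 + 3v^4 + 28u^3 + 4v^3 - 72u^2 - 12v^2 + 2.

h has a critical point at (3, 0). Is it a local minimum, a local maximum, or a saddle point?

saddle point

The mixed partial ∂²h/∂u∂v is 0, so the Hessian at any point is diag(h_uu, h_vv) = diag(12(-3u^2 + 14u - 12), 12(3v^2 + 2v - 2)).
At (3, 0): H = diag(36, -24).
The eigenvalues have opposite signs, so H is indefinite: a saddle point.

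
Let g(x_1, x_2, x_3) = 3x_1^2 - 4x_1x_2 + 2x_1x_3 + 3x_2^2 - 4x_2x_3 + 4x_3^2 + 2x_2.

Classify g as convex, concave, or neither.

convex

g is quadratic, so its Hessian is the constant matrix H = [[6, -4, 2], [-4, 6, -4], [2, -4, 8]].
Leading principal minors: 6, 20, 104.
All positive ⇒ H ≻ 0 ⇒ convex.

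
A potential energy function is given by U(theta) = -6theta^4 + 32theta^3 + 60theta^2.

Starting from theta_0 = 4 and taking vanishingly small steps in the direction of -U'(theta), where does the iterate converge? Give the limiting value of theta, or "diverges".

0

U'(theta) = -24theta(theta - 5)(theta + 1), so U'(4) = 480.
Gradient descent moves in the -U' direction, i.e. theta is decreasing.
The nearest critical point in that direction is theta = 0, where U'' = 120 > 0 (a local minimum). The iterate converges there.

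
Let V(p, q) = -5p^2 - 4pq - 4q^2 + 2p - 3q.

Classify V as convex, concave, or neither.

V is quadratic, so its Hessian is the constant matrix H = [[-10, -4], [-4, -8]].
det(H) = 64, tr(H) = -18.
det(H) > 0 and tr(H) < 0, so H is negative definite everywhere: concave.

concave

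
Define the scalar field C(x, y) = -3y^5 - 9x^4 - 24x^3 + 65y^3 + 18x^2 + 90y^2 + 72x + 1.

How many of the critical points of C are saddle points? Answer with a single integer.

C separates as a function of x plus a function of y, so ∇C=0 decouples.
∂C/∂x = -36(x - 1)(x + 1)(x + 2) = 0 at x ∈ {-2, -1, 1}; ∂C/∂y = -15y(y - 4)(y + 1)(y + 3) = 0 at y ∈ {-3, -1, 0, 4}.
The Hessian is diagonal: diag(C_xx, C_yy). Second derivatives: C_xx(-2)=-108, C_xx(-1)=72, C_xx(1)=-216; C_yy(-3)=630, C_yy(-1)=-150, C_yy(0)=180, C_yy(4)=-2100.
Saddle points occur where the two diagonal entries have opposite signs: (-2, -3), (-2, 0), (-1, -1), (-1, 4), (1, -3), (1, 0). Count: 6.

6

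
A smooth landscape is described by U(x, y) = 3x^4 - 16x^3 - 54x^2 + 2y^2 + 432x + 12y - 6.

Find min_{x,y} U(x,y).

-1131

U(x,y) separates as P(x) + Q(y) − 6, so its minimum is min P + min Q − 6.
P'(x) = 12(x - 4)(x - 3)(x + 3) vanishes at x ∈ {-3, 3, 4}; Q'(y) = 4y + 12 vanishes at y ∈ {-3}.
Local minima of P (where P''>0): P(-3)=-1107, P(4)=608. Local minima of Q: Q(-3)=-18.
So the global minimum of U is P(-3) + Q(-3) − 6 = -1107 − 18 − 6 = -1131, attained at (-3, -3).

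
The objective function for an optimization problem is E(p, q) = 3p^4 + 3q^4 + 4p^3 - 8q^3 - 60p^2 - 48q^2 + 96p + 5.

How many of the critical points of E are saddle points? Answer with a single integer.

4

E separates as a function of p plus a function of q, so ∇E=0 decouples.
∂E/∂p = 12(p - 2)(p - 1)(p + 4) = 0 at p ∈ {-4, 1, 2}; ∂E/∂q = 12q(q - 4)(q + 2) = 0 at q ∈ {-2, 0, 4}.
The Hessian is diagonal: diag(E_pp, E_qq). Second derivatives: E_pp(-4)=360, E_pp(1)=-60, E_pp(2)=72; E_qq(-2)=144, E_qq(0)=-96, E_qq(4)=288.
Saddle points occur where the two diagonal entries have opposite signs: (-4, 0), (1, -2), (1, 4), (2, 0). Count: 4.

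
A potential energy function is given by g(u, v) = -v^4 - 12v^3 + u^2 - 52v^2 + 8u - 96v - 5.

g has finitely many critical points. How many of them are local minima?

g separates as a function of u plus a function of v, so ∇g=0 decouples.
∂g/∂u = 2(u + 4) = 0 at u ∈ {-4}; ∂g/∂v = -4(v + 2)(v + 3)(v + 4) = 0 at v ∈ {-4, -3, -2}.
The Hessian is diagonal: diag(g_uu, g_vv). Second derivatives: g_uu(-4)=2; g_vv(-4)=-8, g_vv(-3)=4, g_vv(-2)=-8.
Local minima occur where both diagonal entries positive: (-4, -3). Count: 1.

1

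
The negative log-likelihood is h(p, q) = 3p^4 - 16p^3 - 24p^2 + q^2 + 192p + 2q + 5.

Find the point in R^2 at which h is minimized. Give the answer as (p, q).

h(p,q) separates as A(p) + B(q) + 5, so its minimum is min A + min B + 5.
A'(p) = 12(p - 4)(p - 2)(p + 2) vanishes at p ∈ {-2, 2, 4}; B'(q) = 2q + 2 vanishes at q ∈ {-1}.
Local minima of A (where A''>0): A(-2)=-304, A(4)=128. Local minima of B: B(-1)=-1.
So the global minimum of h is A(-2) + B(-1) + 5 = -304 − 1 + 5 = -300, attained at (-2, -1).

(-2, -1)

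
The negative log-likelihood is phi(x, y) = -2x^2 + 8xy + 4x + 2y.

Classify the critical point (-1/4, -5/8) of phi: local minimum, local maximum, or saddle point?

The Hessian of phi is constant: H = [[-4, 8], [8, 0]].
det(H) = (-4)·0 − 8² = -64.
Since det(H) < 0, H is indefinite and the critical point is a saddle point.

saddle point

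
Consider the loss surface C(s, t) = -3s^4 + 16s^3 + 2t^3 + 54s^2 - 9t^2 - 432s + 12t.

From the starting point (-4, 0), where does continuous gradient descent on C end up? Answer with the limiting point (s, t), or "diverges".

diverges

C is separable, so gradient descent decouples: s follows -∂C/∂s, t follows -∂C/∂t.
∂C/∂s = -12(s - 4)(s - 3)(s + 3); at s=-4 this is 672, so s decreases.
∂C/∂t = 6(t - 2)(t - 1); at t=0 this is 12, so t decreases.
The s-coordinate has no critical point in that direction and runs off to infinity.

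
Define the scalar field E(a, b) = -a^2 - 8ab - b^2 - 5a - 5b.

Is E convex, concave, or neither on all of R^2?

neither

E is quadratic, so its Hessian is the constant matrix H = [[-2, -8], [-8, -2]].
det(H) = -60, tr(H) = -4.
det(H) < 0, so H is indefinite: neither convex nor concave.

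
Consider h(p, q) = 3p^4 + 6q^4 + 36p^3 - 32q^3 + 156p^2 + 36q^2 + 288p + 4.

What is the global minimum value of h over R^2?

-242

h(p,q) separates as A(p) + B(q) + 4, so its minimum is min A + min B + 4.
A'(p) = 12(p + 2)(p + 3)(p + 4) vanishes at p ∈ {-4, -3, -2}; B'(q) = 24q(q - 3)(q - 1) vanishes at q ∈ {0, 1, 3}.
Local minima of A (where A''>0): A(-4)=-192, A(-2)=-192. Local minima of B: B(0)=0, B(3)=-54.
So the global minimum of h is A(-4) + B(3) + 4 = -192 − 54 + 4 = -242, attained at (-4, 3).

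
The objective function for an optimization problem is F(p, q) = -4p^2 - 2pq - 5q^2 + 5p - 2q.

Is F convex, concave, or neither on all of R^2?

concave

F is quadratic, so its Hessian is the constant matrix H = [[-8, -2], [-2, -10]].
det(H) = 76, tr(H) = -18.
det(H) > 0 and tr(H) < 0, so H is negative definite everywhere: concave.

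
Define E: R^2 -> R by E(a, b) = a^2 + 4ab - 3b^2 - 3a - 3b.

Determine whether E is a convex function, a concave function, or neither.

E is quadratic, so its Hessian is the constant matrix H = [[2, 4], [4, -6]].
det(H) = -28, tr(H) = -4.
det(H) < 0, so H is indefinite: neither convex nor concave.

neither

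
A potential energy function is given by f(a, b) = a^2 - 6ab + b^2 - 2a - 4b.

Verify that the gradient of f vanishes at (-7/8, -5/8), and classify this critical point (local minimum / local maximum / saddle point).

∇f = (2a - 6b - 2, -6a + 2b - 4); substituting (-7/8, -5/8) gives ∇f = (0, 0), so (-7/8, -5/8) is indeed a critical point.
The Hessian of f is constant: H = [[2, -6], [-6, 2]].
det(H) = 2·2 − (-6)² = -32.
Since det(H) < 0, H is indefinite and the critical point is a saddle point.

saddle point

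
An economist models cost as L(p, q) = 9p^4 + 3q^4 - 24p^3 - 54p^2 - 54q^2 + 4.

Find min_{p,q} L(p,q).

-644

L(p,q) separates as A(p) + B(q) + 4, so its minimum is min A + min B + 4.
A'(p) = 36p(p - 3)(p + 1) vanishes at p ∈ {-1, 0, 3}; B'(q) = 12q(q - 3)(q + 3) vanishes at q ∈ {-3, 0, 3}.
Local minima of A (where A''>0): A(-1)=-21, A(3)=-405. Local minima of B: B(-3)=-243, B(3)=-243.
So the global minimum of L is A(3) + B(-3) + 4 = -405 − 243 + 4 = -644, attained at (3, -3).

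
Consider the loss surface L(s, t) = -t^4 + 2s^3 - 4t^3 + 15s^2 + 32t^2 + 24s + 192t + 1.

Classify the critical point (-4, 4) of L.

local maximum

The mixed partial ∂²L/∂s∂t is 0, so the Hessian at any point is diag(L_ss, L_tt) = diag(6(2s + 5), 4(-3t^2 - 6t + 16)).
At (-4, 4): H = diag(-18, -224).
Both eigenvalues are negative, so H is negative definite: a local maximum.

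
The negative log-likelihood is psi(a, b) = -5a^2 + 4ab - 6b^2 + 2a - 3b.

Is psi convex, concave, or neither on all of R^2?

concave

psi is quadratic, so its Hessian is the constant matrix H = [[-10, 4], [4, -12]].
det(H) = 104, tr(H) = -22.
det(H) > 0 and tr(H) < 0, so H is negative definite everywhere: concave.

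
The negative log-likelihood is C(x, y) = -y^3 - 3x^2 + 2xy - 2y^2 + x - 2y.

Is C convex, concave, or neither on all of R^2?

The term -y^3 is cubic, so the Hessian is not constant.
∂²C/∂y² = -6y - 4, which takes both signs as y varies (negative for sufficiently large y). A diagonal entry of the Hessian changing sign means the Hessian is neither positive- nor negative-semidefinite on all of R^2.

neither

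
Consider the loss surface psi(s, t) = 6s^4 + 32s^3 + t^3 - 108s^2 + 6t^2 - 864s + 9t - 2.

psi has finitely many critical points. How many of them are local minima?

2

psi separates as a function of s plus a function of t, so ∇psi=0 decouples.
∂psi/∂s = 24(s - 3)(s + 3)(s + 4) = 0 at s ∈ {-4, -3, 3}; ∂psi/∂t = 3(t + 1)(t + 3) = 0 at t ∈ {-3, -1}.
The Hessian is diagonal: diag(psi_ss, psi_tt). Second derivatives: psi_ss(-4)=168, psi_ss(-3)=-144, psi_ss(3)=1008; psi_tt(-3)=-6, psi_tt(-1)=6.
Local minima occur where both diagonal entries positive: (-4, -1), (3, -1). Count: 2.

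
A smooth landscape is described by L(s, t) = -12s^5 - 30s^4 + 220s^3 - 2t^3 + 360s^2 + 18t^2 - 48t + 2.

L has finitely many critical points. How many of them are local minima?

L separates as a function of s plus a function of t, so ∇L=0 decouples.
∂L/∂s = -60s(s - 3)(s + 1)(s + 4) = 0 at s ∈ {-4, -1, 0, 3}; ∂L/∂t = -6(t - 4)(t - 2) = 0 at t ∈ {2, 4}.
The Hessian is diagonal: diag(L_ss, L_tt). Second derivatives: L_ss(-4)=5040, L_ss(-1)=-720, L_ss(0)=720, L_ss(3)=-5040; L_tt(2)=12, L_tt(4)=-12.
Local minima occur where both diagonal entries positive: (-4, 2), (0, 2). Count: 2.

2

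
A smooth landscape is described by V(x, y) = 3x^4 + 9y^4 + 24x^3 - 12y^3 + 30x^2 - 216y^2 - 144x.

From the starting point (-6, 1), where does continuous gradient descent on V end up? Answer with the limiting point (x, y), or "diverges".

(-4, 4)

V is separable, so gradient descent decouples: x follows -∂V/∂x, y follows -∂V/∂y.
∂V/∂x = 12(x - 1)(x + 3)(x + 4); at x=-6 this is -504, so x increases.
∂V/∂y = 36y(y - 4)(y + 3); at y=1 this is -432, so y increases.
x converges to its nearest critical value -4 (a local min of the x-part); y converges to 4. The iterate converges to (-4, 4).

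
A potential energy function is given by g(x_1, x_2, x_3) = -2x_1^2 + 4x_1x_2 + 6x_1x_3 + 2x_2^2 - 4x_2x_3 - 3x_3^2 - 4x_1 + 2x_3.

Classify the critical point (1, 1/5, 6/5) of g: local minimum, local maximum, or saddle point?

saddle point

The Hessian is constant: H = [[-4, 4, 6], [4, 4, -4], [6, -4, -6]].
Leading principal minors: Δ₁ = -4, Δ₂ = -32, Δ₃ = -80.
The minors fit neither the all-positive nor the alternating-sign pattern, so H is indefinite: a saddle point.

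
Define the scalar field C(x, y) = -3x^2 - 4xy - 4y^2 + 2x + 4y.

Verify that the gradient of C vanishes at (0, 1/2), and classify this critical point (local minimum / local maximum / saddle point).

∇C = (-6x - 4y + 2, -4x - 8y + 4); substituting (0, 1/2) gives ∇C = (0, 0), so (0, 1/2) is indeed a critical point.
The Hessian of C is constant: H = [[-6, -4], [-4, -8]].
det(H) = (-6)·(-8) − (-4)² = 32.
det(H) > 0 and tr(H) = -14 < 0, so H is negative definite and the point is a local maximum.

local maximum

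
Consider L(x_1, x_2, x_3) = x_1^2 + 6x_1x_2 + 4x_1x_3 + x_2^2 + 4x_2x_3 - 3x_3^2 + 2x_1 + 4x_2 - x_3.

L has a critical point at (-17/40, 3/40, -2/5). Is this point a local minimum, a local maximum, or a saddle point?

The Hessian is constant: H = [[2, 6, 4], [6, 2, 4], [4, 4, -6]].
Leading principal minors: Δ₁ = 2, Δ₂ = -32, Δ₃ = 320.
The minors fit neither the all-positive nor the alternating-sign pattern, so H is indefinite: a saddle point.

saddle point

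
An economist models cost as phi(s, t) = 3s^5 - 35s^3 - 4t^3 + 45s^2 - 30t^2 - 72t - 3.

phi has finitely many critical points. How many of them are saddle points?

phi separates as a function of s plus a function of t, so ∇phi=0 decouples.
∂phi/∂s = 15s(s - 2)(s - 1)(s + 3) = 0 at s ∈ {-3, 0, 1, 2}; ∂phi/∂t = -12(t + 2)(t + 3) = 0 at t ∈ {-3, -2}.
The Hessian is diagonal: diag(phi_ss, phi_tt). Second derivatives: phi_ss(-3)=-900, phi_ss(0)=90, phi_ss(1)=-60, phi_ss(2)=150; phi_tt(-3)=12, phi_tt(-2)=-12.
Saddle points occur where the two diagonal entries have opposite signs: (-3, -3), (0, -2), (1, -3), (2, -2). Count: 4.

4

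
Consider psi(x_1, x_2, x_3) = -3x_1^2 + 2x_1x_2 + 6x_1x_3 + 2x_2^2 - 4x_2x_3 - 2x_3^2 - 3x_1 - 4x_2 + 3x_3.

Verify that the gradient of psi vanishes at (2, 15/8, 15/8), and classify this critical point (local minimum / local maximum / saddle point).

∇psi = (-6x_1 + 2x_2 + 6x_3 - 3, 2x_1 + 4x_2 - 4x_3 - 4, 6x_1 - 4x_2 - 4x_3 + 3); substituting (2, 15/8, 15/8) gives ∇psi = (0, 0, 0), so (2, 15/8, 15/8) is indeed a critical point.
The Hessian is constant: H = [[-6, 2, 6], [2, 4, -4], [6, -4, -4]].
Leading principal minors: Δ₁ = -6, Δ₂ = -28, Δ₃ = -32.
The minors fit neither the all-positive nor the alternating-sign pattern, so H is indefinite: a saddle point.

saddle point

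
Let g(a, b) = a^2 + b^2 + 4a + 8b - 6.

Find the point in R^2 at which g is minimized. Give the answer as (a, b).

g(a,b) separates as P(a) + Q(b) − 6, so its minimum is min P + min Q − 6.
P'(a) = 2a + 4 vanishes at a ∈ {-2}; Q'(b) = 2b + 8 vanishes at b ∈ {-4}.
Local minima of P (where P''>0): P(-2)=-4. Local minima of Q: Q(-4)=-16.
So the global minimum of g is P(-2) + Q(-4) − 6 = -4 − 16 − 6 = -26, attained at (-2, -4).

(-2, -4)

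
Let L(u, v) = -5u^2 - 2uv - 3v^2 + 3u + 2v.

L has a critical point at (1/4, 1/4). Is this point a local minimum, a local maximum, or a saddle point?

local maximum

The Hessian of L is constant: H = [[-10, -2], [-2, -6]].
det(H) = (-10)·(-6) − (-2)² = 56.
det(H) > 0 and tr(H) = -16 < 0, so H is negative definite and the point is a local maximum.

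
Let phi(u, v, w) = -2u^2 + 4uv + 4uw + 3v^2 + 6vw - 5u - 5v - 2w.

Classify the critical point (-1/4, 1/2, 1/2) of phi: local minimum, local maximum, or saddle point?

saddle point

The Hessian is constant: H = [[-4, 4, 4], [4, 6, 6], [4, 6, 0]].
Leading principal minors: Δ₁ = -4, Δ₂ = -40, Δ₃ = 240.
The minors fit neither the all-positive nor the alternating-sign pattern, so H is indefinite: a saddle point.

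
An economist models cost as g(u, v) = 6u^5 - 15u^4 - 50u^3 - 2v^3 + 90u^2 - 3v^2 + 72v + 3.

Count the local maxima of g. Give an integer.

2

g separates as a function of u plus a function of v, so ∇g=0 decouples.
∂g/∂u = 30u(u - 3)(u - 1)(u + 2) = 0 at u ∈ {-2, 0, 1, 3}; ∂g/∂v = -6(v - 3)(v + 4) = 0 at v ∈ {-4, 3}.
The Hessian is diagonal: diag(g_uu, g_vv). Second derivatives: g_uu(-2)=-900, g_uu(0)=180, g_uu(1)=-180, g_uu(3)=900; g_vv(-4)=42, g_vv(3)=-42.
Local maxima occur where both diagonal entries negative: (-2, 3), (1, 3). Count: 2.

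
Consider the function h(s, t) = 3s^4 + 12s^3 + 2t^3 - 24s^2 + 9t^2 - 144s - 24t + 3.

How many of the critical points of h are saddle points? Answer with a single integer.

h separates as a function of s plus a function of t, so ∇h=0 decouples.
∂h/∂s = 12(s - 2)(s + 2)(s + 3) = 0 at s ∈ {-3, -2, 2}; ∂h/∂t = 6(t - 1)(t + 4) = 0 at t ∈ {-4, 1}.
The Hessian is diagonal: diag(h_ss, h_tt). Second derivatives: h_ss(-3)=60, h_ss(-2)=-48, h_ss(2)=240; h_tt(-4)=-30, h_tt(1)=30.
Saddle points occur where the two diagonal entries have opposite signs: (-3, -4), (-2, 1), (2, -4). Count: 3.

3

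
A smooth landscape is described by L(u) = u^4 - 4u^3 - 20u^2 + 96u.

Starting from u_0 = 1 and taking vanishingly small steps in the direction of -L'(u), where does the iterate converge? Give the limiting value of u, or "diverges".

L'(u) = 4(u - 4)(u - 2)(u + 3), so L'(1) = 48.
Gradient descent moves in the -L' direction, i.e. u is decreasing.
The nearest critical point in that direction is u = -3, where L'' = 140 > 0 (a local minimum). The iterate converges there.

-3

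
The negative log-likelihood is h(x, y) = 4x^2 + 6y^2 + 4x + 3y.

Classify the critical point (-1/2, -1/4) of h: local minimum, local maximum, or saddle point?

The Hessian of h is constant: H = [[8, 0], [0, 12]].
det(H) = 8·12 − 0² = 96.
det(H) > 0 and tr(H) = 20 > 0, so H is positive definite and the point is a local minimum.

local minimum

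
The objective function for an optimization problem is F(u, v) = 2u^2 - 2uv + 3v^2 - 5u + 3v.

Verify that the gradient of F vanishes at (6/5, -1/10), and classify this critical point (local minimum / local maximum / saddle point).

local minimum

∇F = (4u - 2v - 5, -2u + 6v + 3); substituting (6/5, -1/10) gives ∇F = (0, 0), so (6/5, -1/10) is indeed a critical point.
The Hessian of F is constant: H = [[4, -2], [-2, 6]].
det(H) = 4·6 − (-2)² = 20.
det(H) > 0 and tr(H) = 10 > 0, so H is positive definite and the point is a local minimum.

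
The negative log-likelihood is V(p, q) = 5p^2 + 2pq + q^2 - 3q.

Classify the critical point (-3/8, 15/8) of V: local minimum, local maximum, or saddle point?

local minimum

The Hessian of V is constant: H = [[10, 2], [2, 2]].
det(H) = 10·2 − 2² = 16.
det(H) > 0 and tr(H) = 12 > 0, so H is positive definite and the point is a local minimum.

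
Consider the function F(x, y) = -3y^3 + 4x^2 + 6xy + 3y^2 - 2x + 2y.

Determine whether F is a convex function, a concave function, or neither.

The term -3y^3 is cubic, so the Hessian is not constant.
∂²F/∂y² = -18y + 6, which takes both signs as y varies (negative for sufficiently large y). A diagonal entry of the Hessian changing sign means the Hessian is neither positive- nor negative-semidefinite on all of R^2.

neither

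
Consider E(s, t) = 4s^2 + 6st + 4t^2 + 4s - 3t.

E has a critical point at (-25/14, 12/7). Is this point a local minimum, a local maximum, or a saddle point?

The Hessian of E is constant: H = [[8, 6], [6, 8]].
det(H) = 8·8 − 6² = 28.
det(H) > 0 and tr(H) = 16 > 0, so H is positive definite and the point is a local minimum.

local minimum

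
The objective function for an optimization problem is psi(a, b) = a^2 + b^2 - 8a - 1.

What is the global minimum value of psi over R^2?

psi(a,b) separates as P(a) + Q(b) − 1, so its minimum is min P + min Q − 1.
P'(a) = 2a - 8 vanishes at a ∈ {4}; Q'(b) = 2b vanishes at b ∈ {0}.
Local minima of P (where P''>0): P(4)=-16. Local minima of Q: Q(0)=0.
So the global minimum of psi is P(4) + Q(0) − 1 = -16 + 0 − 1 = -17, attained at (4, 0).

-17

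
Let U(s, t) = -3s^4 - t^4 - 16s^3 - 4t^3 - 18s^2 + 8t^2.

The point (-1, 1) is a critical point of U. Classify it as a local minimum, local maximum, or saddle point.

The mixed partial ∂²U/∂s∂t is 0, so the Hessian at any point is diag(U_ss, U_tt) = diag(-12(3s^2 + 8s + 3), 4(-3t^2 - 6t + 4)).
At (-1, 1): H = diag(24, -20).
The eigenvalues have opposite signs, so H is indefinite: a saddle point.

saddle point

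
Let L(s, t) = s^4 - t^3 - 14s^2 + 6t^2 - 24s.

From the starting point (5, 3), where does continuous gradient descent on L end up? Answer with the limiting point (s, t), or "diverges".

L is separable, so gradient descent decouples: s follows -∂L/∂s, t follows -∂L/∂t.
∂L/∂s = 4(s - 3)(s + 1)(s + 2); at s=5 this is 336, so s decreases.
∂L/∂t = -3t(t - 4); at t=3 this is 9, so t decreases.
s converges to its nearest critical value 3 (a local min of the s-part); t converges to 0. The iterate converges to (3, 0).

(3, 0)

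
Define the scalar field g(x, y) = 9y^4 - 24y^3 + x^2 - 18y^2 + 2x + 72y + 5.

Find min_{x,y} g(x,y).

-53

g(x,y) separates as P(x) + Q(y) + 5, so its minimum is min P + min Q + 5.
P'(x) = 2x + 2 vanishes at x ∈ {-1}; Q'(y) = 36(y - 2)(y - 1)(y + 1) vanishes at y ∈ {-1, 1, 2}.
Local minima of P (where P''>0): P(-1)=-1. Local minima of Q: Q(-1)=-57, Q(2)=24.
So the global minimum of g is P(-1) + Q(-1) + 5 = -1 − 57 + 5 = -53, attained at (-1, -1).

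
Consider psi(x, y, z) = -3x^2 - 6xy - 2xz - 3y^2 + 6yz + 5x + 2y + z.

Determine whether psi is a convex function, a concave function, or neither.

psi is quadratic, so its Hessian is the constant matrix H = [[-6, -6, -2], [-6, -6, 6], [-2, 6, 0]].
Leading principal minors: -6, 0, 384.
Neither pattern holds ⇒ H is indefinite ⇒ neither convex nor concave.

neither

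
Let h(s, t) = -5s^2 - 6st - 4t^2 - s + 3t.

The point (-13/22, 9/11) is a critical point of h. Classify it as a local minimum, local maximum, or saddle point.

The Hessian of h is constant: H = [[-10, -6], [-6, -8]].
det(H) = (-10)·(-8) − (-6)² = 44.
det(H) > 0 and tr(H) = -18 < 0, so H is negative definite and the point is a local maximum.

local maximum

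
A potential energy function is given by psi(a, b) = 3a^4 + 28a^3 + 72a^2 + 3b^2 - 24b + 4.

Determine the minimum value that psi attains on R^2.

psi(a,b) separates as P(a) + Q(b) + 4, so its minimum is min P + min Q + 4.
P'(a) = 12a(a + 3)(a + 4) vanishes at a ∈ {-4, -3, 0}; Q'(b) = 6b - 24 vanishes at b ∈ {4}.
Local minima of P (where P''>0): P(-4)=128, P(0)=0. Local minima of Q: Q(4)=-48.
So the global minimum of psi is P(0) + Q(4) + 4 = 0 − 48 + 4 = -44, attained at (0, 4).

-44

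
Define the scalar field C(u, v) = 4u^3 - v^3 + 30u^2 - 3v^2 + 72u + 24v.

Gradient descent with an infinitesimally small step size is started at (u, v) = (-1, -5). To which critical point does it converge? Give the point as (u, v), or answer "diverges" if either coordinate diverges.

(-2, -4)

C is separable, so gradient descent decouples: u follows -∂C/∂u, v follows -∂C/∂v.
∂C/∂u = 12(u + 2)(u + 3); at u=-1 this is 24, so u decreases.
∂C/∂v = -3(v - 2)(v + 4); at v=-5 this is -21, so v increases.
u converges to its nearest critical value -2 (a local min of the u-part); v converges to -4. The iterate converges to (-2, -4).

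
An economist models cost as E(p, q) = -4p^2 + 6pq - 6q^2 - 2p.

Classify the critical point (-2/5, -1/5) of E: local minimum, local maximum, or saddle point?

local maximum

The Hessian of E is constant: H = [[-8, 6], [6, -12]].
det(H) = (-8)·(-12) − 6² = 60.
det(H) > 0 and tr(H) = -20 < 0, so H is negative definite and the point is a local maximum.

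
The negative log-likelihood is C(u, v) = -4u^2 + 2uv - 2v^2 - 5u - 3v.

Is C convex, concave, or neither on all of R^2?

concave

C is quadratic, so its Hessian is the constant matrix H = [[-8, 2], [2, -4]].
det(H) = 28, tr(H) = -12.
det(H) > 0 and tr(H) < 0, so H is negative definite everywhere: concave.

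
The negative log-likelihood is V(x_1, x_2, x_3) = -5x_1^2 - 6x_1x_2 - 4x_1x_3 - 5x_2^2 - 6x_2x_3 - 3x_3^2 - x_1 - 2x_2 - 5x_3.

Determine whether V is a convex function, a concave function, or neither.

V is quadratic, so its Hessian is the constant matrix H = [[-10, -6, -4], [-6, -10, -6], [-4, -6, -6]].
Leading principal minors: -10, 64, -152.
Signs alternate −, +, − ⇒ H ≺ 0 ⇒ concave.

concave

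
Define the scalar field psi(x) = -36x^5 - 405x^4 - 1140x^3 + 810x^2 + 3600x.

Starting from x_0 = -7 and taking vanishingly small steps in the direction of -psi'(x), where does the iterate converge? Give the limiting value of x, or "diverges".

psi'(x) = -180(x - 1)(x + 1)(x + 4)(x + 5), so psi'(-7) = -51840.
Gradient descent moves in the -psi' direction, i.e. x is increasing.
The nearest critical point in that direction is x = -5, where psi'' = 4320 > 0 (a local minimum). The iterate converges there.

-5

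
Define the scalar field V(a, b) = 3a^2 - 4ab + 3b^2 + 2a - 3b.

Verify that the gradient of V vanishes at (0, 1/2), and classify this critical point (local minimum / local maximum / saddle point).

local minimum

∇V = (6a - 4b + 2, -4a + 6b - 3); substituting (0, 1/2) gives ∇V = (0, 0), so (0, 1/2) is indeed a critical point.
The Hessian of V is constant: H = [[6, -4], [-4, 6]].
det(H) = 6·6 − (-4)² = 20.
det(H) > 0 and tr(H) = 12 > 0, so H is positive definite and the point is a local minimum.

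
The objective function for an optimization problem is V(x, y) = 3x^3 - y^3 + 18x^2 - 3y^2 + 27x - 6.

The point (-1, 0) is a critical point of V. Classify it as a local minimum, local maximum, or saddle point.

saddle point

The mixed partial ∂²V/∂x∂y is 0, so the Hessian at any point is diag(V_xx, V_yy) = diag(18(x + 2), -6(y + 1)).
At (-1, 0): H = diag(18, -6).
The eigenvalues have opposite signs, so H is indefinite: a saddle point.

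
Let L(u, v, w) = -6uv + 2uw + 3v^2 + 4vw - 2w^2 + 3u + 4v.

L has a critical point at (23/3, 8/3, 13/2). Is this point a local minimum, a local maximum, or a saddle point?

saddle point

The Hessian is constant: H = [[0, -6, 2], [-6, 6, 4], [2, 4, -4]].
Leading principal minors: Δ₁ = 0, Δ₂ = -36, Δ₃ = 24.
The minors fit neither the all-positive nor the alternating-sign pattern, so H is indefinite: a saddle point.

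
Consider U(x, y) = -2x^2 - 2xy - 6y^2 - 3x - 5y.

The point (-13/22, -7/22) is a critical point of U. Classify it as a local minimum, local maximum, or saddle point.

local maximum

The Hessian of U is constant: H = [[-4, -2], [-2, -12]].
det(H) = (-4)·(-12) − (-2)² = 44.
det(H) > 0 and tr(H) = -16 < 0, so H is negative definite and the point is a local maximum.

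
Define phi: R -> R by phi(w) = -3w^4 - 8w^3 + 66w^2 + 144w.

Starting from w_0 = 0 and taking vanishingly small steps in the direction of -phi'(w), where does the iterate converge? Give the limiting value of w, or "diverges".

-1

phi'(w) = -12(w - 3)(w + 1)(w + 4), so phi'(0) = 144.
Gradient descent moves in the -phi' direction, i.e. w is decreasing.
The nearest critical point in that direction is w = -1, where phi'' = 144 > 0 (a local minimum). The iterate converges there.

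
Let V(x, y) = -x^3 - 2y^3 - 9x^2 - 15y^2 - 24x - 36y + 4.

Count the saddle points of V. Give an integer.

2

V separates as a function of x plus a function of y, so ∇V=0 decouples.
∂V/∂x = -3(x + 2)(x + 4) = 0 at x ∈ {-4, -2}; ∂V/∂y = -6(y + 2)(y + 3) = 0 at y ∈ {-3, -2}.
The Hessian is diagonal: diag(V_xx, V_yy). Second derivatives: V_xx(-4)=6, V_xx(-2)=-6; V_yy(-3)=6, V_yy(-2)=-6.
Saddle points occur where the two diagonal entries have opposite signs: (-4, -2), (-2, -3). Count: 2.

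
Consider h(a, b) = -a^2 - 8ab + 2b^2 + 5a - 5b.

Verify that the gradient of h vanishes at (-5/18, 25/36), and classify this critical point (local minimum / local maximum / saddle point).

saddle point

∇h = (-2a - 8b + 5, -8a + 4b - 5); substituting (-5/18, 25/36) gives ∇h = (0, 0), so (-5/18, 25/36) is indeed a critical point.
The Hessian of h is constant: H = [[-2, -8], [-8, 4]].
det(H) = (-2)·4 − (-8)² = -72.
Since det(H) < 0, H is indefinite and the critical point is a saddle point.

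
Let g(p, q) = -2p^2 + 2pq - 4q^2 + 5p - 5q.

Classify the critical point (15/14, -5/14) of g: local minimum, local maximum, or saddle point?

The Hessian of g is constant: H = [[-4, 2], [2, -8]].
det(H) = (-4)·(-8) − 2² = 28.
det(H) > 0 and tr(H) = -12 < 0, so H is negative definite and the point is a local maximum.

local maximum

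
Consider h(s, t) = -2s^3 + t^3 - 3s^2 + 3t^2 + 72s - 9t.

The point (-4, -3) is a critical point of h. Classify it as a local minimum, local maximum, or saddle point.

saddle point

The mixed partial ∂²h/∂s∂t is 0, so the Hessian at any point is diag(h_ss, h_tt) = diag(-6(2s + 1), 6(t + 1)).
At (-4, -3): H = diag(42, -12).
The eigenvalues have opposite signs, so H is indefinite: a saddle point.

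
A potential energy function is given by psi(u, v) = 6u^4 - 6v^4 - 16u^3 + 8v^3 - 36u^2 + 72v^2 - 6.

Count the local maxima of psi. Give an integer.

psi separates as a function of u plus a function of v, so ∇psi=0 decouples.
∂psi/∂u = 24u(u - 3)(u + 1) = 0 at u ∈ {-1, 0, 3}; ∂psi/∂v = -24v(v - 3)(v + 2) = 0 at v ∈ {-2, 0, 3}.
The Hessian is diagonal: diag(psi_uu, psi_vv). Second derivatives: psi_uu(-1)=96, psi_uu(0)=-72, psi_uu(3)=288; psi_vv(-2)=-240, psi_vv(0)=144, psi_vv(3)=-360.
Local maxima occur where both diagonal entries negative: (0, -2), (0, 3). Count: 2.

2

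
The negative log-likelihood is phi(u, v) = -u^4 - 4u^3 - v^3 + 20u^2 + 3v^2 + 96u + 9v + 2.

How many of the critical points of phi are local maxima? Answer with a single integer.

2

phi separates as a function of u plus a function of v, so ∇phi=0 decouples.
∂phi/∂u = -4(u - 3)(u + 2)(u + 4) = 0 at u ∈ {-4, -2, 3}; ∂phi/∂v = -3(v - 3)(v + 1) = 0 at v ∈ {-1, 3}.
The Hessian is diagonal: diag(phi_uu, phi_vv). Second derivatives: phi_uu(-4)=-56, phi_uu(-2)=40, phi_uu(3)=-140; phi_vv(-1)=12, phi_vv(3)=-12.
Local maxima occur where both diagonal entries negative: (-4, 3), (3, 3). Count: 2.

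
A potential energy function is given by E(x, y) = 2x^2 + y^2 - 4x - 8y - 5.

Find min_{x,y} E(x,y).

-23

E(x,y) separates as P(x) + Q(y) − 5, so its minimum is min P + min Q − 5.
P'(x) = 4x - 4 vanishes at x ∈ {1}; Q'(y) = 2y - 8 vanishes at y ∈ {4}.
Local minima of P (where P''>0): P(1)=-2. Local minima of Q: Q(4)=-16.
So the global minimum of E is P(1) + Q(4) − 5 = -2 − 16 − 5 = -23, attained at (1, 4).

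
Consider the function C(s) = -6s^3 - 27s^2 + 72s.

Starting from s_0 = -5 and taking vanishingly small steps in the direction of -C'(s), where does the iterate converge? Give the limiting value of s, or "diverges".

C'(s) = -18(s - 1)(s + 4), so C'(-5) = -108.
Gradient descent moves in the -C' direction, i.e. s is increasing.
The nearest critical point in that direction is s = -4, where C'' = 90 > 0 (a local minimum). The iterate converges there.

-4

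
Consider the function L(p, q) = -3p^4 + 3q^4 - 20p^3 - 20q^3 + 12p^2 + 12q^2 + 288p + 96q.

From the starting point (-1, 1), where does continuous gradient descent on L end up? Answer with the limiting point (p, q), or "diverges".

L is separable, so gradient descent decouples: p follows -∂L/∂p, q follows -∂L/∂q.
∂L/∂p = -12(p - 2)(p + 3)(p + 4); at p=-1 this is 216, so p decreases.
∂L/∂q = 12(q - 4)(q - 2)(q + 1); at q=1 this is 72, so q decreases.
p converges to its nearest critical value -3 (a local min of the p-part); q converges to -1. The iterate converges to (-3, -1).

(-3, -1)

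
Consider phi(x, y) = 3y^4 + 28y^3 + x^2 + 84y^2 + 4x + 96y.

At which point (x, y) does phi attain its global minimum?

phi(x,y) separates as P(x) + Q(y), so its minimum is min P + min Q.
P'(x) = 2x + 4 vanishes at x ∈ {-2}; Q'(y) = 12(y + 1)(y + 2)(y + 4) vanishes at y ∈ {-4, -2, -1}.
Local minima of P (where P''>0): P(-2)=-4. Local minima of Q: Q(-4)=-64, Q(-1)=-37.
So the global minimum of phi is P(-2) + Q(-4) = -4 − 64 = -68, attained at (-2, -4).

(-2, -4)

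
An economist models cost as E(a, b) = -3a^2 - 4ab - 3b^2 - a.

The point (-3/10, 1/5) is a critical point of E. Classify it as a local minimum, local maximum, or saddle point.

The Hessian of E is constant: H = [[-6, -4], [-4, -6]].
det(H) = (-6)·(-6) − (-4)² = 20.
det(H) > 0 and tr(H) = -12 < 0, so H is negative definite and the point is a local maximum.

local maximum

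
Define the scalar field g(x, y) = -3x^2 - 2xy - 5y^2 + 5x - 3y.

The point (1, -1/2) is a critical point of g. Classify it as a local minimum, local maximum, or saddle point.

local maximum

The Hessian of g is constant: H = [[-6, -2], [-2, -10]].
det(H) = (-6)·(-10) − (-2)² = 56.
det(H) > 0 and tr(H) = -16 < 0, so H is negative definite and the point is a local maximum.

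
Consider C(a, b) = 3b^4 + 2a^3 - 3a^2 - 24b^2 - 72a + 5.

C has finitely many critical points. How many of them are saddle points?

C separates as a function of a plus a function of b, so ∇C=0 decouples.
∂C/∂a = 6(a - 4)(a + 3) = 0 at a ∈ {-3, 4}; ∂C/∂b = 12b(b - 2)(b + 2) = 0 at b ∈ {-2, 0, 2}.
The Hessian is diagonal: diag(C_aa, C_bb). Second derivatives: C_aa(-3)=-42, C_aa(4)=42; C_bb(-2)=96, C_bb(0)=-48, C_bb(2)=96.
Saddle points occur where the two diagonal entries have opposite signs: (-3, -2), (-3, 2), (4, 0). Count: 3.

3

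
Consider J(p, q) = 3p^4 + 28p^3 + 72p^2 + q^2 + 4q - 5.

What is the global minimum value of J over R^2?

J(p,q) separates as A(p) + B(q) − 5, so its minimum is min A + min B − 5.
A'(p) = 12p(p + 3)(p + 4) vanishes at p ∈ {-4, -3, 0}; B'(q) = 2q + 4 vanishes at q ∈ {-2}.
Local minima of A (where A''>0): A(-4)=128, A(0)=0. Local minima of B: B(-2)=-4.
So the global minimum of J is A(0) + B(-2) − 5 = 0 − 4 − 5 = -9, attained at (0, -2).

-9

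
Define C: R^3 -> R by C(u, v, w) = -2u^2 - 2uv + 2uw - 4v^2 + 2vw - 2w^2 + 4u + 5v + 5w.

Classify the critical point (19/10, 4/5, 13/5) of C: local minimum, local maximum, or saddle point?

The Hessian is constant: H = [[-4, -2, 2], [-2, -8, 2], [2, 2, -4]].
Leading principal minors: Δ₁ = -4, Δ₂ = 28, Δ₃ = -80.
The minors alternate sign starting negative (−, +, −), so H is negative definite: a local maximum.

local maximum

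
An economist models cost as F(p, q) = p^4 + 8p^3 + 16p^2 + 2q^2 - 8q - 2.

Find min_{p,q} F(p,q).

-10

F(p,q) separates as A(p) + B(q) − 2, so its minimum is min A + min B − 2.
A'(p) = 4p(p + 2)(p + 4) vanishes at p ∈ {-4, -2, 0}; B'(q) = 4q - 8 vanishes at q ∈ {2}.
Local minima of A (where A''>0): A(-4)=0, A(0)=0. Local minima of B: B(2)=-8.
So the global minimum of F is A(-4) + B(2) − 2 = 0 − 8 − 2 = -10, attained at (-4, 2).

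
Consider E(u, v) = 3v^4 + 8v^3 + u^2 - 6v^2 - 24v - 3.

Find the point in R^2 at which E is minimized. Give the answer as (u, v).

(0, 1)

E(u,v) separates as P(u) + Q(v) − 3, so its minimum is min P + min Q − 3.
P'(u) = 2u vanishes at u ∈ {0}; Q'(v) = 12(v - 1)(v + 1)(v + 2) vanishes at v ∈ {-2, -1, 1}.
Local minima of P (where P''>0): P(0)=0. Local minima of Q: Q(-2)=8, Q(1)=-19.
So the global minimum of E is P(0) + Q(1) − 3 = 0 − 19 − 3 = -22, attained at (0, 1).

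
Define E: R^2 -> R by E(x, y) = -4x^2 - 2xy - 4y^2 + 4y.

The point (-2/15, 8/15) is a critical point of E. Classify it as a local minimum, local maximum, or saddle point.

local maximum

The Hessian of E is constant: H = [[-8, -2], [-2, -8]].
det(H) = (-8)·(-8) − (-2)² = 60.
det(H) > 0 and tr(H) = -16 < 0, so H is negative definite and the point is a local maximum.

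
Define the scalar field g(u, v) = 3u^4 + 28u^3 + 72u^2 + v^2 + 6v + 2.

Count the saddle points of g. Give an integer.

1

g separates as a function of u plus a function of v, so ∇g=0 decouples.
∂g/∂u = 12u(u + 3)(u + 4) = 0 at u ∈ {-4, -3, 0}; ∂g/∂v = 2(v + 3) = 0 at v ∈ {-3}.
The Hessian is diagonal: diag(g_uu, g_vv). Second derivatives: g_uu(-4)=48, g_uu(-3)=-36, g_uu(0)=144; g_vv(-3)=2.
Saddle points occur where the two diagonal entries have opposite signs: (-3, -3). Count: 1.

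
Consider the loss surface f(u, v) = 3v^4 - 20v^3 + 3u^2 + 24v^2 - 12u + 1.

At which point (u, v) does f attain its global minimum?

(2, 4)

f(u,v) separates as P(u) + Q(v) + 1, so its minimum is min P + min Q + 1.
P'(u) = 6u - 12 vanishes at u ∈ {2}; Q'(v) = 12v(v - 4)(v - 1) vanishes at v ∈ {0, 1, 4}.
Local minima of P (where P''>0): P(2)=-12. Local minima of Q: Q(0)=0, Q(4)=-128.
So the global minimum of f is P(2) + Q(4) + 1 = -12 − 128 + 1 = -139, attained at (2, 4).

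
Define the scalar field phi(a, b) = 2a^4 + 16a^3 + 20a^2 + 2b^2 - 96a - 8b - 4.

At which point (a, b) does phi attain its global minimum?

(1, 2)

phi(a,b) separates as P(a) + Q(b) − 4, so its minimum is min P + min Q − 4.
P'(a) = 8(a - 1)(a + 3)(a + 4) vanishes at a ∈ {-4, -3, 1}; Q'(b) = 4b - 8 vanishes at b ∈ {2}.
Local minima of P (where P''>0): P(-4)=192, P(1)=-58. Local minima of Q: Q(2)=-8.
So the global minimum of phi is P(1) + Q(2) − 4 = -58 − 8 − 4 = -70, attained at (1, 2).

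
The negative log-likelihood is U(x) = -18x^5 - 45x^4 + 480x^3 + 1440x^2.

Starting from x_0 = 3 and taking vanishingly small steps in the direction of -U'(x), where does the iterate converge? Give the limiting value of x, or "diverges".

0

U'(x) = -90x(x - 4)(x + 2)(x + 4), so U'(3) = 9450.
Gradient descent moves in the -U' direction, i.e. x is decreasing.
The nearest critical point in that direction is x = 0, where U'' = 2880 > 0 (a local minimum). The iterate converges there.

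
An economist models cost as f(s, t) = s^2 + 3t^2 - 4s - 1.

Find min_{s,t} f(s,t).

f(s,t) separates as P(s) + Q(t) − 1, so its minimum is min P + min Q − 1.
P'(s) = 2s - 4 vanishes at s ∈ {2}; Q'(t) = 6t vanishes at t ∈ {0}.
Local minima of P (where P''>0): P(2)=-4. Local minima of Q: Q(0)=0.
So the global minimum of f is P(2) + Q(0) − 1 = -4 + 0 − 1 = -5, attained at (2, 0).

-5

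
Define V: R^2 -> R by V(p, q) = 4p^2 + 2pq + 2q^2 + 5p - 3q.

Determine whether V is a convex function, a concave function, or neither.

V is quadratic, so its Hessian is the constant matrix H = [[8, 2], [2, 4]].
det(H) = 28, tr(H) = 12.
det(H) > 0 and tr(H) > 0, so H is positive definite everywhere: convex.

convex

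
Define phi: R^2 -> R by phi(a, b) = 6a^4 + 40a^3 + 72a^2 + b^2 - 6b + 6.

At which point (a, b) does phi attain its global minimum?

phi(a,b) separates as P(a) + Q(b) + 6, so its minimum is min P + min Q + 6.
P'(a) = 24a(a + 2)(a + 3) vanishes at a ∈ {-3, -2, 0}; Q'(b) = 2b - 6 vanishes at b ∈ {3}.
Local minima of P (where P''>0): P(-3)=54, P(0)=0. Local minima of Q: Q(3)=-9.
So the global minimum of phi is P(0) + Q(3) + 6 = 0 − 9 + 6 = -3, attained at (0, 3).

(0, 3)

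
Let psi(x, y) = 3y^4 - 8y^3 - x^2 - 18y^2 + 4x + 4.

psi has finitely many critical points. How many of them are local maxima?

1

psi separates as a function of x plus a function of y, so ∇psi=0 decouples.
∂psi/∂x = -2(x - 2) = 0 at x ∈ {2}; ∂psi/∂y = 12y(y - 3)(y + 1) = 0 at y ∈ {-1, 0, 3}.
The Hessian is diagonal: diag(psi_xx, psi_yy). Second derivatives: psi_xx(2)=-2; psi_yy(-1)=48, psi_yy(0)=-36, psi_yy(3)=144.
Local maxima occur where both diagonal entries negative: (2, 0). Count: 1.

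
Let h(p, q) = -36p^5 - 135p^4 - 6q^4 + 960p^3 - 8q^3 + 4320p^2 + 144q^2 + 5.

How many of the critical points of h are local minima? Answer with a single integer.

h separates as a function of p plus a function of q, so ∇h=0 decouples.
∂h/∂p = -180p(p - 4)(p + 3)(p + 4) = 0 at p ∈ {-4, -3, 0, 4}; ∂h/∂q = -24q(q - 3)(q + 4) = 0 at q ∈ {-4, 0, 3}.
The Hessian is diagonal: diag(h_pp, h_qq). Second derivatives: h_pp(-4)=5760, h_pp(-3)=-3780, h_pp(0)=8640, h_pp(4)=-40320; h_qq(-4)=-672, h_qq(0)=288, h_qq(3)=-504.
Local minima occur where both diagonal entries positive: (-4, 0), (0, 0). Count: 2.

2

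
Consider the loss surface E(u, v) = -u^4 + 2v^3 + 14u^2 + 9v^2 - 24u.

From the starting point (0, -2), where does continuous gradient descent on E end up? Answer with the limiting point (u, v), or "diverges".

E is separable, so gradient descent decouples: u follows -∂E/∂u, v follows -∂E/∂v.
∂E/∂u = -4(u - 2)(u - 1)(u + 3); at u=0 this is -24, so u increases.
∂E/∂v = 6v(v + 3); at v=-2 this is -12, so v increases.
u converges to its nearest critical value 1 (a local min of the u-part); v converges to 0. The iterate converges to (1, 0).

(1, 0)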